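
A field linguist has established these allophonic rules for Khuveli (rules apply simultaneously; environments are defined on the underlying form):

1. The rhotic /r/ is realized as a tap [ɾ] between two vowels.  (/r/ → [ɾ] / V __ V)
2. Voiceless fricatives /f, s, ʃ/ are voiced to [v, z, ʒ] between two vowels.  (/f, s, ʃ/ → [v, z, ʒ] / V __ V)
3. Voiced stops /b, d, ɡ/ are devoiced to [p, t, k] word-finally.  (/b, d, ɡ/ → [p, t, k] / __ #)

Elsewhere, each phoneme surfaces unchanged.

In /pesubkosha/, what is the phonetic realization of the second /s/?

[s]

/s/ (between /o/ and /h/) is in the target of rule 2 but the environment (between two vowels) is not met → [s].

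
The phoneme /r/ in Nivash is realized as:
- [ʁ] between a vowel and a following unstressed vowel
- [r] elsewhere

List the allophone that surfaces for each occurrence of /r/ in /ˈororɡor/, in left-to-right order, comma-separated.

Occurrence 1 (position 2): between a vowel and a following unstressed vowel → [ʁ].
Occurrence 2 (position 4): no conditioning environment matches → elsewhere allophone [r].
Occurrence 3 (position 7): no conditioning environment matches → elsewhere allophone [r].

[ʁ], [r], [r]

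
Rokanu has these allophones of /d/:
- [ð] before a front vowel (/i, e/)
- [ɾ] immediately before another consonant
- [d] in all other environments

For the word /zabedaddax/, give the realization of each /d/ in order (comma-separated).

Occurrence 1 (position 5): no conditioning environment matches → elsewhere allophone [d].
Occurrence 2 (position 7): immediately before another consonant → [ɾ].
Occurrence 3 (position 8): no conditioning environment matches → elsewhere allophone [d].

[d], [ɾ], [d]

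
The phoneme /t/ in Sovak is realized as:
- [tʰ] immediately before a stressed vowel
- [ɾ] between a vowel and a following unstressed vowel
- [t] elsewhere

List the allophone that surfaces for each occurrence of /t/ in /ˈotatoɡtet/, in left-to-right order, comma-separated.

Occurrence 1 (position 2): between a vowel and an unstressed vowel → [ɾ].
Occurrence 2 (position 4): between a vowel and an unstressed vowel → [ɾ].
Occurrence 3 (position 7): no conditioning environment matches → elsewhere allophone [t].
Occurrence 4 (position 9): no conditioning environment matches → elsewhere allophone [t].

[ɾ], [ɾ], [t], [t]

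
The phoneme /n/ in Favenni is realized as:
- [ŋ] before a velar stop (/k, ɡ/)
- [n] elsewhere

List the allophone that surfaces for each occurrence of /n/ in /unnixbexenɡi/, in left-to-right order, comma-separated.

[n], [n], [ŋ]

Occurrence 1 (position 2): no conditioning environment matches → elsewhere allophone [n].
Occurrence 2 (position 3): no conditioning environment matches → elsewhere allophone [n].
Occurrence 3 (position 10): before a velar stop → [ŋ].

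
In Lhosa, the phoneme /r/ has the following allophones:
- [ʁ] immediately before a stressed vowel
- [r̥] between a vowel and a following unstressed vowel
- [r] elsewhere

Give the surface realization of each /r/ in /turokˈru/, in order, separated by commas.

[r̥], [ʁ]

Occurrence 1 (position 3): between a vowel and a following unstressed vowel → [r̥].
Occurrence 2 (position 6): immediately before a stressed vowel → [ʁ].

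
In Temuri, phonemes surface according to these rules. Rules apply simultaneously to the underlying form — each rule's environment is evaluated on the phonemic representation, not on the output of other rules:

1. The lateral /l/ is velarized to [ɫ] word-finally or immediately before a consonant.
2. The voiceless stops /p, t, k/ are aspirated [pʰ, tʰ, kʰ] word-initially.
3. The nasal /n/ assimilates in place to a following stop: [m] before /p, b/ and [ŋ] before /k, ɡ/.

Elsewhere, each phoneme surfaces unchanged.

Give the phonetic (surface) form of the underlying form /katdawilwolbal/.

/k/ (word-initial) occurs word-initially → [kʰ] by rule 2.
/a/ stays [a].
/t/ (between /a/ and /d/) fails the environment for rule 2, so it stays [t].
/d/ stays [d].
/a/ (between /d/ and /w/) is unaffected → [a].
/w/ — not in any rule's target class → [w].
/i/ — not in any rule's target class → [i].
/l/ (between /i/ and /w/) occurs word-finally or immediately before a consonant → [ɫ] by rule 1.
/w/ — not in any rule's target class → [w].
/o/ — not in any rule's target class → [o].
/l/ meets the environment for rule 1 (word-finally or immediately before a consonant) → [ɫ].
/b/ (between /l/ and /a/) is unaffected → [b].
/a/ stays [a].
Rule 1 applies to /l/ (word-final: word-finally or immediately before a consonant) → [ɫ].

[kʰatdawiɫwoɫbaɫ]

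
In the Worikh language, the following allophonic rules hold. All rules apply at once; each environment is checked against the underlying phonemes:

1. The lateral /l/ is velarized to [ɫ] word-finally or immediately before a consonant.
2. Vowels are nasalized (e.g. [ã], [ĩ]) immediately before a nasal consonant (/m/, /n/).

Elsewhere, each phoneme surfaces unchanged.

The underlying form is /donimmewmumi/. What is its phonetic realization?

[dõnĩmmewmũmi]

/d/ (word-initial) is unaffected → [d].
/o/ (between /d/ and /n/): before a nasal consonant, so rule 2 applies → [õ].
/n/ — not in any rule's target class → [n].
/i/ — between /n/ and /m/, before a nasal consonant — surfaces as [ĩ] (rule 2).
/m/ stays [m].
/m/ (between /m/ and /e/) is unaffected → [m].
/e/ (between /m/ and /w/) is in the target of rule 2 but the environment (before a nasal consonant) is not met → [e].
/w/ stays [w].
/m/ stays [m].
/u/ (between /m/ and /m/): before a nasal consonant, so rule 2 applies → [ũ].
/m/ stays [m].
/i/ (word-final): rule 2 targets it, but not before a nasal consonant → unchanged [i].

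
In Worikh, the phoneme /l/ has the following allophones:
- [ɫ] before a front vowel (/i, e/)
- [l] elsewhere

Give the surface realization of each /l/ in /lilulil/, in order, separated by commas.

[ɫ], [l], [ɫ], [l]

Occurrence 1 (position 1): before a front vowel (/i, e/) → [ɫ].
Occurrence 2 (position 3): no conditioning environment matches → elsewhere allophone [l].
Occurrence 3 (position 5): before a front vowel (/i, e/) → [ɫ].
Occurrence 4 (position 7): no conditioning environment matches → elsewhere allophone [l].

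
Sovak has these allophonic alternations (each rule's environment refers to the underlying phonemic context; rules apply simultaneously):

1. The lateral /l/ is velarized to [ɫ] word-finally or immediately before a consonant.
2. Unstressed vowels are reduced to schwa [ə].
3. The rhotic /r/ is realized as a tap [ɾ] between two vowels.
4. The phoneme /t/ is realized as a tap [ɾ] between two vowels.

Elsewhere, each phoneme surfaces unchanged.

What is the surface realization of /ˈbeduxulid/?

[ˈbedəxələd]

/b/ (word-initial): no rule targets it → [b].
/e/ (between /b/ and /d/): rule 2 targets it, but not in an unstressed syllable → unchanged [e].
/d/ stays [d].
/u/ — between /d/ and /x/, in an unstressed syllable — surfaces as [ə] (rule 2).
/x/ — not in any rule's target class → [x].
/u/ (between /x/ and /l/) occurs in an unstressed syllable → [ə] by rule 2.
/l/ (between /u/ and /i/) is in the target of rule 1 but the environment (word-finally or immediately before a consonant) is not met → [l].
/i/ (between /l/ and /d/): in an unstressed syllable, so rule 2 applies → [ə].
/d/ — not in any rule's target class → [d].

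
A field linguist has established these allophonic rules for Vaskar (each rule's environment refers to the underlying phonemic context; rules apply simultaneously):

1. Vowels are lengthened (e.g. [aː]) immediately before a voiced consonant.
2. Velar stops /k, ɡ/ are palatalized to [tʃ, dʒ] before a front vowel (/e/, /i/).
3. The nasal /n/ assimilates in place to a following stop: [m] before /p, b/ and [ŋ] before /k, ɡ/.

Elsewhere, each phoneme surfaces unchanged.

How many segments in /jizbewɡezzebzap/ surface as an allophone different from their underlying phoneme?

5

Segments that undergo a rule: /i/ → [iː] (rule 1); /e/ → [eː] (rule 1); /ɡ/ → [dʒ] (rule 2); /e/ → [eː] (rule 1); /e/ → [eː] (rule 1).
All other segments surface unchanged.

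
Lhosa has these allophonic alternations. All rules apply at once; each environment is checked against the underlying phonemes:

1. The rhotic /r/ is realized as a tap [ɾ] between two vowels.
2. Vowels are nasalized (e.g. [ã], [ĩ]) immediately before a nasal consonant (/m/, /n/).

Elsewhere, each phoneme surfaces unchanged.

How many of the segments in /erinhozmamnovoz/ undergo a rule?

Segments that undergo a rule: /r/ → [ɾ] (rule 1); /i/ → [ĩ] (rule 2); /a/ → [ã] (rule 2).
All other segments surface unchanged.

3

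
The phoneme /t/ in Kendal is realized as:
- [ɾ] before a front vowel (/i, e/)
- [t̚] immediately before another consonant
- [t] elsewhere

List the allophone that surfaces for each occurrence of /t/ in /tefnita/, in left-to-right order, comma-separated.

[ɾ], [t]

Occurrence 1 (position 1): before a front vowel (/i, e/) → [ɾ].
Occurrence 2 (position 6): no conditioning environment matches → elsewhere allophone [t].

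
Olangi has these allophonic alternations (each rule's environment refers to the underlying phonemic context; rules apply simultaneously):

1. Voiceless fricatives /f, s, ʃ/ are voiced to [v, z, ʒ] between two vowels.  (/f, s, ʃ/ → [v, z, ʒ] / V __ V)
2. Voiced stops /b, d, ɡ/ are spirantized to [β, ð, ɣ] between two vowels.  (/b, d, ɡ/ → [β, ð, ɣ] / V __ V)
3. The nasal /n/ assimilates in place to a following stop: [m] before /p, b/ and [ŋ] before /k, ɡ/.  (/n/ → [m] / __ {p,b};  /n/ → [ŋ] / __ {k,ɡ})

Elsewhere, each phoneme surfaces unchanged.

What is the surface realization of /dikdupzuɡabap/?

/d/ (word-initial) fails the environment for rule 2, so it stays [d].
/i/ (between /d/ and /k/): no rule targets it → [i].
/k/ — not in any rule's target class → [k].
/d/ (between /k/ and /u/) is in the target of rule 2 but the environment (between two vowels) is not met → [d].
/u/ (between /d/ and /p/): no rule targets it → [u].
/p/ — not in any rule's target class → [p].
/z/ — not in any rule's target class → [z].
/u/ — not in any rule's target class → [u].
/ɡ/ (between /u/ and /a/): between two vowels, so rule 2 applies → [ɣ].
/a/ (between /ɡ/ and /b/) is unaffected → [a].
/b/ — between /a/ and /a/, between two vowels — surfaces as [β] (rule 2).
/a/ (between /b/ and /p/): no rule targets it → [a].
/p/ — not in any rule's target class → [p].

[dikdupzuɣaβap]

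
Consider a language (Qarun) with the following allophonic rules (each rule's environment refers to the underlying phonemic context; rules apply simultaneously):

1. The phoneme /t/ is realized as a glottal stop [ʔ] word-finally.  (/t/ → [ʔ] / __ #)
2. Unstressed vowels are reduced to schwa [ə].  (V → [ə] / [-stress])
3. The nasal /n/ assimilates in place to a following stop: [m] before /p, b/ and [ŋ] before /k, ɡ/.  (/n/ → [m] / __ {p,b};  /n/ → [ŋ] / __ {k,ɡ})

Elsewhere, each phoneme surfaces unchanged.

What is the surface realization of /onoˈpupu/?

[ənəˈpupə]

Rule 2 applies to /o/ (word-initial: in an unstressed syllable) → [ə].
/n/ (between /o/ and /o/) fails the environment for rule 3, so it stays [n].
/o/ (between /n/ and /p/): in an unstressed syllable, so rule 2 applies → [ə].
/p/ — not in any rule's target class → [p].
/u/ (between /p/ and /p/): rule 2 targets it, but not in an unstressed syllable → unchanged [u].
/p/ (between /u/ and /u/): no rule targets it → [p].
Rule 2 applies to /u/ (word-final: in an unstressed syllable) → [ə].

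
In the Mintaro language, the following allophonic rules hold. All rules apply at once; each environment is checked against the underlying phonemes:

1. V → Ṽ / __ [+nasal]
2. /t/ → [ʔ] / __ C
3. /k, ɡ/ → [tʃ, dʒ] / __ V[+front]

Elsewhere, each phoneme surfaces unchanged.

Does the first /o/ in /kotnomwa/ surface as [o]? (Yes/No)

/o/ — between /k/ and /t/; rule 1 does not apply here → [o].
The actual realization is [o], which matches [o].

Yes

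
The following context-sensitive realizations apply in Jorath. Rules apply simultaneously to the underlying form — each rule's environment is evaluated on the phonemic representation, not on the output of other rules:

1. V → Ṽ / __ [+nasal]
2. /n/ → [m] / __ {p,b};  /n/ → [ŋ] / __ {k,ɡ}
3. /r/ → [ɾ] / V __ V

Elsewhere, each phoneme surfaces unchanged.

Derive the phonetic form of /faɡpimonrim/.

[faɡpĩmõnrĩm]

/f/ stays [f].
/a/ — between /f/ and /ɡ/; rule 1 does not apply here → [a].
/ɡ/ (between /a/ and /p/): no rule targets it → [ɡ].
/p/ (between /ɡ/ and /i/): no rule targets it → [p].
/i/ (between /p/ and /m/) occurs before a nasal consonant → [ĩ] by rule 1.
/m/ — not in any rule's target class → [m].
Rule 1 applies to /o/ (between /m/ and /n/: before a nasal consonant) → [õ].
/n/ (between /o/ and /r/) fails the environment for rule 2, so it stays [n].
/r/ (between /n/ and /i/): rule 3 targets it, but not between two vowels → unchanged [r].
/i/ (between /r/ and /m/) occurs before a nasal consonant → [ĩ] by rule 1.
/m/ stays [m].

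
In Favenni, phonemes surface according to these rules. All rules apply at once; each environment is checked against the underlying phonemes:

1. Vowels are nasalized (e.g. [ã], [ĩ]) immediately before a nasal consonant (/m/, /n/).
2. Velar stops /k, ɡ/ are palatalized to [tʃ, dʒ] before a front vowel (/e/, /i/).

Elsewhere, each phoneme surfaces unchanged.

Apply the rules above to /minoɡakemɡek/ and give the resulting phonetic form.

/i/ meets the environment for rule 1 (before a nasal consonant) → [ĩ].
/o/ — between /n/ and /ɡ/; rule 1 does not apply here → [o].
/ɡ/ (between /o/ and /a/) is in the target of rule 2 but the environment (before a front vowel) is not met → [ɡ].
/a/ (between /ɡ/ and /k/): rule 1 targets it, but not before a nasal consonant → unchanged [a].
Rule 2 applies to /k/ (between /a/ and /e/: before a front vowel) → [tʃ].
/e/ — between /k/ and /m/, before a nasal consonant — surfaces as [ẽ] (rule 1).
/ɡ/ — between /m/ and /e/, before a front vowel — surfaces as [dʒ] (rule 2).
/e/ (between /ɡ/ and /k/) is in the target of rule 1 but the environment (before a nasal consonant) is not met → [e].
/k/ (word-final) fails the environment for rule 2, so it stays [k].

[mĩnoɡatʃẽmdʒek]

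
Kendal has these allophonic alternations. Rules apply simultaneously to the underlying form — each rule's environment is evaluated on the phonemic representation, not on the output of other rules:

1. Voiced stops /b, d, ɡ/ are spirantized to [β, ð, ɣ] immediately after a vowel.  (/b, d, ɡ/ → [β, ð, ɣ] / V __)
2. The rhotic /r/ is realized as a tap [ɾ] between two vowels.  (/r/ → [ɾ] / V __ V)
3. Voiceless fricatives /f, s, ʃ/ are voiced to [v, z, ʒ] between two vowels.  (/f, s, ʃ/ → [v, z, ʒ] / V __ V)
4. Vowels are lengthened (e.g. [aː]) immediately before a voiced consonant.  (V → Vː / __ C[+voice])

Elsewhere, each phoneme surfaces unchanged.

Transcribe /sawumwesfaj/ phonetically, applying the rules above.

[saːwuːmwesfaːj]

/s/ — word-initial; rule 3 does not apply here → [s].
/a/ — between /s/ and /w/, before a voiced consonant — surfaces as [aː] (rule 4).
/u/ (between /w/ and /m/): before a voiced consonant, so rule 4 applies → [uː].
/e/ (between /w/ and /s/) is in the target of rule 4 but the environment (before a voiced consonant) is not met → [e].
/s/ — between /e/ and /f/; rule 3 does not apply here → [s].
/f/ (between /s/ and /a/) is in the target of rule 3 but the environment (between two vowels) is not met → [f].
/a/ (between /f/ and /j/) occurs before a voiced consonant → [aː] by rule 4.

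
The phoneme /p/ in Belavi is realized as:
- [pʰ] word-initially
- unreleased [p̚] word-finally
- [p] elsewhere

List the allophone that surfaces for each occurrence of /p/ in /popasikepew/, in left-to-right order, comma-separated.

[pʰ], [p], [p]

Occurrence 1 (position 1): word-initially → [pʰ].
Occurrence 2 (position 3): no conditioning environment matches → elsewhere allophone [p].
Occurrence 3 (position 9): no conditioning environment matches → elsewhere allophone [p].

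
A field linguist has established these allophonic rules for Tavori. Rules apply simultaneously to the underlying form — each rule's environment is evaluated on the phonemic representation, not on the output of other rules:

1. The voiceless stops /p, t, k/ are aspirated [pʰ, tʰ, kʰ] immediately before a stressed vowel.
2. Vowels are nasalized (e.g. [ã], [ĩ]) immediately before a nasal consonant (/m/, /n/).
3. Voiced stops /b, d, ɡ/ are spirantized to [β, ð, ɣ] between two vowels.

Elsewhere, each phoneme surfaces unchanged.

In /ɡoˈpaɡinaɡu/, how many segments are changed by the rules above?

4

Segments that undergo a rule: /p/ → [pʰ] (rule 1); /ɡ/ → [ɣ] (rule 3); /i/ → [ĩ] (rule 2); /ɡ/ → [ɣ] (rule 3).
All other segments surface unchanged.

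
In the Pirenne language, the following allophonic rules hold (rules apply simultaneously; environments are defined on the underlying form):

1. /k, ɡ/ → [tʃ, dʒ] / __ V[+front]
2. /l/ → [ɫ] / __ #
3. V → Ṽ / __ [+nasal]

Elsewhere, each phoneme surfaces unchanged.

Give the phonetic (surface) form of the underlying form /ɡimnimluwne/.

[dʒĩmnĩmluwne]

/ɡ/ — word-initial, before a front vowel — surfaces as [dʒ] (rule 1).
/i/ (between /ɡ/ and /m/) occurs before a nasal consonant → [ĩ] by rule 3.
/m/ (between /i/ and /n/): no rule targets it → [m].
/n/ (between /m/ and /i/) is unaffected → [n].
/i/ meets the environment for rule 3 (before a nasal consonant) → [ĩ].
/m/ (between /i/ and /l/) is unaffected → [m].
/l/ — between /m/ and /u/; rule 2 does not apply here → [l].
/u/ — between /l/ and /w/; rule 3 does not apply here → [u].
/w/ (between /u/ and /n/): no rule targets it → [w].
/n/ (between /w/ and /e/): no rule targets it → [n].
/e/ (word-final): rule 3 targets it, but not before a nasal consonant → unchanged [e].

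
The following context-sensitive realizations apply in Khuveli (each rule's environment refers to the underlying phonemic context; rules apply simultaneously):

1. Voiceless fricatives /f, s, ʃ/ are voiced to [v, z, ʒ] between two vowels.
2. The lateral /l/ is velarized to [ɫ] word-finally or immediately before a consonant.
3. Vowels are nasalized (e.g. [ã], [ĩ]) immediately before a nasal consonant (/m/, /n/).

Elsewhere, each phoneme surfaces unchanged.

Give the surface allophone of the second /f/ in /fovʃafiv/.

[v]

/f/ meets the environment for rule 1 (between two vowels) → [v].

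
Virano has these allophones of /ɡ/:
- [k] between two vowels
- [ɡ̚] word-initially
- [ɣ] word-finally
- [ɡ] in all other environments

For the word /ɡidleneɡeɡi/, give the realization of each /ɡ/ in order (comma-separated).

[ɡ̚], [k], [k]

Occurrence 1 (position 1): word-initially → [ɡ̚].
Occurrence 2 (position 8): between two vowels → [k].
Occurrence 3 (position 10): between two vowels → [k].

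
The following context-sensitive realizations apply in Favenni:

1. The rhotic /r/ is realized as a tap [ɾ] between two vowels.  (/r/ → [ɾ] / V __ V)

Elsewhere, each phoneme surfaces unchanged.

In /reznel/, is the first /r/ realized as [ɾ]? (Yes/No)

/r/ (word-initial) is in the target of rule 1 but the environment (between two vowels) is not met → [r].
The actual realization is [r], not [ɾ].

No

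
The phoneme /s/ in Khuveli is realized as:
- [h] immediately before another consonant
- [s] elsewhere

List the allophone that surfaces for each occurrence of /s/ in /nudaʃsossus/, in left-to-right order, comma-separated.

Occurrence 1 (position 6): no conditioning environment matches → elsewhere allophone [s].
Occurrence 2 (position 8): immediately before another consonant → [h].
Occurrence 3 (position 9): no conditioning environment matches → elsewhere allophone [s].
Occurrence 4 (position 11): no conditioning environment matches → elsewhere allophone [s].

[s], [h], [s], [s]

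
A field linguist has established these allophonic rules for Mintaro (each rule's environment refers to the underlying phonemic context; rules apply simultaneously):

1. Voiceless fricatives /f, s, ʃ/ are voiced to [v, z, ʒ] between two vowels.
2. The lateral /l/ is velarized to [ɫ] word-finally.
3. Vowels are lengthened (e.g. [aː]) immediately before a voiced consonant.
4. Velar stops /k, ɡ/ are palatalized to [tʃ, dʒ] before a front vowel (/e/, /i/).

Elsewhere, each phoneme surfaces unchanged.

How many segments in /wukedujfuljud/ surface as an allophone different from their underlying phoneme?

Segments that undergo a rule: /k/ → [tʃ] (rule 4); /e/ → [eː] (rule 3); /u/ → [uː] (rule 3); /u/ → [uː] (rule 3); /u/ → [uː] (rule 3).
All other segments surface unchanged.

5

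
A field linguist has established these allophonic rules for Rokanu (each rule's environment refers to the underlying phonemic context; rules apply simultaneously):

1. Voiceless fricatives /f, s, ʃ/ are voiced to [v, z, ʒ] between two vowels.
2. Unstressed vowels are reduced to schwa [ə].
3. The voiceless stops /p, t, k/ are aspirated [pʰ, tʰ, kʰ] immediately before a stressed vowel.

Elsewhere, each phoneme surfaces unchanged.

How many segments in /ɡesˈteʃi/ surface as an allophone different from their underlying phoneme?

Segments that undergo a rule: /e/ → [ə] (rule 2); /t/ → [tʰ] (rule 3); /ʃ/ → [ʒ] (rule 1); /i/ → [ə] (rule 2).
All other segments surface unchanged.

4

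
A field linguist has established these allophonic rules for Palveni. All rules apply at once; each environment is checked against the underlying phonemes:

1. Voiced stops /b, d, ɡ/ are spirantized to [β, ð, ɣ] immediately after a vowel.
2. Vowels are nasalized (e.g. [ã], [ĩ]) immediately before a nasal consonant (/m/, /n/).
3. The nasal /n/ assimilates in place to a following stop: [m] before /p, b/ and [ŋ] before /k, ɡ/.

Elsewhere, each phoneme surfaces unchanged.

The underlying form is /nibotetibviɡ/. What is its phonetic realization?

[niβotetiβviɣ]

/n/ (word-initial) is in the target of rule 3 but the environment (before a labial or velar stop) is not met → [n].
/i/ — between /n/ and /b/; rule 2 does not apply here → [i].
/b/ (between /i/ and /o/) occurs immediately after a vowel → [β] by rule 1.
/o/ — between /b/ and /t/; rule 2 does not apply here → [o].
/t/ — not in any rule's target class → [t].
/e/ (between /t/ and /t/) is in the target of rule 2 but the environment (before a nasal consonant) is not met → [e].
/t/ — not in any rule's target class → [t].
/i/ (between /t/ and /b/): rule 2 targets it, but not before a nasal consonant → unchanged [i].
/b/ — between /i/ and /v/, immediately after a vowel — surfaces as [β] (rule 1).
/v/ stays [v].
/i/ (between /v/ and /ɡ/) is in the target of rule 2 but the environment (before a nasal consonant) is not met → [i].
Rule 1 applies to /ɡ/ (word-final: immediately after a vowel) → [ɣ].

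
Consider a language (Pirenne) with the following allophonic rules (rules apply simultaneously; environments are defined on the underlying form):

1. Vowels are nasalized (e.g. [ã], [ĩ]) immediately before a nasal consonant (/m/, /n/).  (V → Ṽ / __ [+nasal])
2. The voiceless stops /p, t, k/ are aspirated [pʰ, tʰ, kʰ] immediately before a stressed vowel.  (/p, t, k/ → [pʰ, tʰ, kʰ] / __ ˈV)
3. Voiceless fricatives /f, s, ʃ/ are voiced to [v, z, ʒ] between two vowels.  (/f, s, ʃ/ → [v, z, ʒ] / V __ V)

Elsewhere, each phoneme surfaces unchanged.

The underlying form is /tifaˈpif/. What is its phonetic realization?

[tivaˈpʰif]

/t/ (word-initial) fails the environment for rule 2, so it stays [t].
/i/ (between /t/ and /f/) is in the target of rule 1 but the environment (before a nasal consonant) is not met → [i].
Rule 3 applies to /f/ (between /i/ and /a/: between two vowels) → [v].
/a/ (between /f/ and /p/): rule 1 targets it, but not before a nasal consonant → unchanged [a].
Rule 2 applies to /p/ (between /a/ and /i/: immediately before a stressed vowel) → [pʰ].
/i/ (between /p/ and /f/) fails the environment for rule 1, so it stays [i].
/f/ (word-final): rule 3 targets it, but not between two vowels → unchanged [f].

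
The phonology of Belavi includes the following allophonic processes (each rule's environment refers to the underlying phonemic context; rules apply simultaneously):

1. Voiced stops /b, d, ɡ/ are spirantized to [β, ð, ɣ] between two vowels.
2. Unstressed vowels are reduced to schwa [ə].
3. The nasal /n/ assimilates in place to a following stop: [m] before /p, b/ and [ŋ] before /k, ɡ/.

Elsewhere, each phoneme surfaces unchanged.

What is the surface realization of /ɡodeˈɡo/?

[ɡəðəˈɣo]

/ɡ/ (word-initial): rule 1 targets it, but not between two vowels → unchanged [ɡ].
/o/ (between /ɡ/ and /d/): in an unstressed syllable, so rule 2 applies → [ə].
Rule 1 applies to /d/ (between /o/ and /e/: between two vowels) → [ð].
/e/ meets the environment for rule 2 (in an unstressed syllable) → [ə].
/ɡ/ meets the environment for rule 1 (between two vowels) → [ɣ].
/o/ — word-final; rule 2 does not apply here → [o].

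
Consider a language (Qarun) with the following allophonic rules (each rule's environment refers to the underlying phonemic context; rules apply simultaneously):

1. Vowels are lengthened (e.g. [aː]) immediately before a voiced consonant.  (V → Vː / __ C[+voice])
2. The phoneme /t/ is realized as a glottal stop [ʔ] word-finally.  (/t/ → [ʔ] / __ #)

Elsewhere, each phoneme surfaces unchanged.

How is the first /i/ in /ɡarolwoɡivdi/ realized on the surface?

[iː]

/i/ (between /ɡ/ and /v/): before a voiced consonant, so rule 1 applies → [iː].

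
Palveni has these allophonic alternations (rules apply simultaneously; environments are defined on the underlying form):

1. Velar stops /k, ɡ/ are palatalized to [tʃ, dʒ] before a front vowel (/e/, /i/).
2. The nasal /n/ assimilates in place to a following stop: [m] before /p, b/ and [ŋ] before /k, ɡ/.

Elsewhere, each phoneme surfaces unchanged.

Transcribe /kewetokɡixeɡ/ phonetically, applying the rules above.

/k/ (word-initial) occurs before a front vowel → [tʃ] by rule 1.
/e/ (between /k/ and /w/): no rule targets it → [e].
/w/ — not in any rule's target class → [w].
/e/ (between /w/ and /t/): no rule targets it → [e].
/t/ (between /e/ and /o/): no rule targets it → [t].
/o/ (between /t/ and /k/): no rule targets it → [o].
/k/ (between /o/ and /ɡ/) is in the target of rule 1 but the environment (before a front vowel) is not met → [k].
/ɡ/ — between /k/ and /i/, before a front vowel — surfaces as [dʒ] (rule 1).
/i/ (between /ɡ/ and /x/) is unaffected → [i].
/x/ stays [x].
/e/ (between /x/ and /ɡ/): no rule targets it → [e].
/ɡ/ (word-final) is in the target of rule 1 but the environment (before a front vowel) is not met → [ɡ].

[tʃewetokdʒixeɡ]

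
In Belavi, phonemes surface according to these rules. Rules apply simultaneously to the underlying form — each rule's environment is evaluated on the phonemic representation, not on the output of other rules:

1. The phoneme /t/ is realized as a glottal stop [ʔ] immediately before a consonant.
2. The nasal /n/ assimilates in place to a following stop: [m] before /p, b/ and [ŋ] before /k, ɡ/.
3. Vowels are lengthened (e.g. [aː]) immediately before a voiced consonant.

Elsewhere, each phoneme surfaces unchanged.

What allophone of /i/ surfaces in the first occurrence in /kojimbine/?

Rule 3 applies to /i/ (between /j/ and /m/: before a voiced consonant) → [iː].

[iː]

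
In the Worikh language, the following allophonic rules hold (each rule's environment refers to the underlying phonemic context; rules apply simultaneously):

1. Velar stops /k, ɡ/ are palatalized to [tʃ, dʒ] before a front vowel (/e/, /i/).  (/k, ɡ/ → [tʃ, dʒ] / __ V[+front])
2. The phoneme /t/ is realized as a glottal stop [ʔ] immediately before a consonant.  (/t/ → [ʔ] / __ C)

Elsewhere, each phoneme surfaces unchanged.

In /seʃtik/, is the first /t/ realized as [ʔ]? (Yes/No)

No

/t/ (between /ʃ/ and /i/): rule 2 targets it, but not immediately before a consonant → unchanged [t].
The actual realization is [t], not [ʔ].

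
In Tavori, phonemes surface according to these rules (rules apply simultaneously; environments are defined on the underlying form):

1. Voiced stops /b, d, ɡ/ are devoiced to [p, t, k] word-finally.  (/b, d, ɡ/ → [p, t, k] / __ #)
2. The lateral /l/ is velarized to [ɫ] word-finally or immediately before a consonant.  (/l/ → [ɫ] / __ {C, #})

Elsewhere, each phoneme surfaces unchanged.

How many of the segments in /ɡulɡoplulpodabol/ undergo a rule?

3

Segments that undergo a rule: /l/ → [ɫ] (rule 2); /l/ → [ɫ] (rule 2); /l/ → [ɫ] (rule 2).
All other segments surface unchanged.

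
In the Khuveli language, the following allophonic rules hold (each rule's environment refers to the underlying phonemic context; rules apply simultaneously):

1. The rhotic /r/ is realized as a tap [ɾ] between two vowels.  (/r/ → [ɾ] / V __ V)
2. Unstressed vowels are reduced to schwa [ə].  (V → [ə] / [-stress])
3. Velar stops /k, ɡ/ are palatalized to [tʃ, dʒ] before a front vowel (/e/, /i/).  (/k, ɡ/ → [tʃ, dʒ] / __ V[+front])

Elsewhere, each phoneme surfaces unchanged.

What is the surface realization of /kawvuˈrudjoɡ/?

/k/ — word-initial; rule 3 does not apply here → [k].
/a/ (between /k/ and /w/) occurs in an unstressed syllable → [ə] by rule 2.
/w/ stays [w].
/v/ (between /w/ and /u/) is unaffected → [v].
/u/ (between /v/ and /r/) occurs in an unstressed syllable → [ə] by rule 2.
/r/ — between /u/ and /u/, between two vowels — surfaces as [ɾ] (rule 1).
/u/ (between /r/ and /d/) is in the target of rule 2 but the environment (in an unstressed syllable) is not met → [u].
/d/ stays [d].
/j/ (between /d/ and /o/) is unaffected → [j].
/o/ — between /j/ and /ɡ/, in an unstressed syllable — surfaces as [ə] (rule 2).
/ɡ/ (word-final) fails the environment for rule 3, so it stays [ɡ].

[kəwvəˈɾudjəɡ]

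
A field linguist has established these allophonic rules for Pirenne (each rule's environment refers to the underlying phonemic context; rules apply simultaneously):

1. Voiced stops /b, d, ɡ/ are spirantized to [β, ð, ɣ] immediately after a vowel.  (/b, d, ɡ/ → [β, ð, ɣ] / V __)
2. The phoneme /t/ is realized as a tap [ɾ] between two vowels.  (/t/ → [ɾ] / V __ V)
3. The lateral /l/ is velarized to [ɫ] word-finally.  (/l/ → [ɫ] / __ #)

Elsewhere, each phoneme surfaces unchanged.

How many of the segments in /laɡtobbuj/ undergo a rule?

2

Segments that undergo a rule: /ɡ/ → [ɣ] (rule 1); /b/ → [β] (rule 1).
All other segments surface unchanged.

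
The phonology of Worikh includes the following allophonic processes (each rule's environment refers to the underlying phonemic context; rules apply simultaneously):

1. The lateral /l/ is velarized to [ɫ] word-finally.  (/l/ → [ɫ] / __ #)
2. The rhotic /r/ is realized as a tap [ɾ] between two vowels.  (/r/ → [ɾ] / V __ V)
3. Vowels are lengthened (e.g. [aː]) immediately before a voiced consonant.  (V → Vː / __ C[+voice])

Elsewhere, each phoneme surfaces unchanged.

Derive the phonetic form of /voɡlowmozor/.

[voːɡloːwmoːzoːr]

/v/ (word-initial): no rule targets it → [v].
Rule 3 applies to /o/ (between /v/ and /ɡ/: before a voiced consonant) → [oː].
/ɡ/ (between /o/ and /l/) is unaffected → [ɡ].
/l/ (between /ɡ/ and /o/) fails the environment for rule 1, so it stays [l].
/o/ (between /l/ and /w/) occurs before a voiced consonant → [oː] by rule 3.
/w/ stays [w].
/m/ — not in any rule's target class → [m].
/o/ meets the environment for rule 3 (before a voiced consonant) → [oː].
/z/ — not in any rule's target class → [z].
/o/ (between /z/ and /r/) occurs before a voiced consonant → [oː] by rule 3.
/r/ (word-final) is in the target of rule 2 but the environment (between two vowels) is not met → [r].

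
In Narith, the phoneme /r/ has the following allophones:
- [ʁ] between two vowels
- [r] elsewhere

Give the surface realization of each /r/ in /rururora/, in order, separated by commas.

Occurrence 1 (position 1): no conditioning environment matches → elsewhere allophone [r].
Occurrence 2 (position 3): between two vowels → [ʁ].
Occurrence 3 (position 5): between two vowels → [ʁ].
Occurrence 4 (position 7): between two vowels → [ʁ].

[r], [ʁ], [ʁ], [ʁ]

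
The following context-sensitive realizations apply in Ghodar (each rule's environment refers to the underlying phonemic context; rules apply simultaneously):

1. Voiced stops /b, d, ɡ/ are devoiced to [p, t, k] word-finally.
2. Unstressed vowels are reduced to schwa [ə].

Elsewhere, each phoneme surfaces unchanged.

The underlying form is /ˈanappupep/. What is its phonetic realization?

/a/ (word-initial) is in the target of rule 2 but the environment (in an unstressed syllable) is not met → [a].
/n/ (between /a/ and /a/) is unaffected → [n].
/a/ (between /n/ and /p/) occurs in an unstressed syllable → [ə] by rule 2.
/p/ (between /a/ and /p/): no rule targets it → [p].
/p/ (between /p/ and /u/) is unaffected → [p].
/u/ — between /p/ and /p/, in an unstressed syllable — surfaces as [ə] (rule 2).
/p/ stays [p].
/e/ — between /p/ and /p/, in an unstressed syllable — surfaces as [ə] (rule 2).
/p/ stays [p].

[ˈanəppəpəp]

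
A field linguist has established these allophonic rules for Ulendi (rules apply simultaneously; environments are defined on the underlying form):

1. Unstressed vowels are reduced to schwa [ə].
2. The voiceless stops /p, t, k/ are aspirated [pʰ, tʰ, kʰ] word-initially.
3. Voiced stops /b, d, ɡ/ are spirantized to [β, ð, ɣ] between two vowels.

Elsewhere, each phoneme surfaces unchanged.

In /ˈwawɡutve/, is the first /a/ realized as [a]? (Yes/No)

Yes

/a/ (between /w/ and /w/) is in the target of rule 1 but the environment (in an unstressed syllable) is not met → [a].
The actual realization is [a], which matches [a].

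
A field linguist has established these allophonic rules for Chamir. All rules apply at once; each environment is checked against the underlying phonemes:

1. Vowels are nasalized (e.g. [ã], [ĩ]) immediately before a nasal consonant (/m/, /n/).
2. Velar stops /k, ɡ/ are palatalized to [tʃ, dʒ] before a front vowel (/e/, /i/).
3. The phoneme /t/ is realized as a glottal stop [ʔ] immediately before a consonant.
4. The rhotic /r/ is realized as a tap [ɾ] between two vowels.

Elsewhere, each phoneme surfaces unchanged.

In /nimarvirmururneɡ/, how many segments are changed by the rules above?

2

Segments that undergo a rule: /i/ → [ĩ] (rule 1); /r/ → [ɾ] (rule 4).
All other segments surface unchanged.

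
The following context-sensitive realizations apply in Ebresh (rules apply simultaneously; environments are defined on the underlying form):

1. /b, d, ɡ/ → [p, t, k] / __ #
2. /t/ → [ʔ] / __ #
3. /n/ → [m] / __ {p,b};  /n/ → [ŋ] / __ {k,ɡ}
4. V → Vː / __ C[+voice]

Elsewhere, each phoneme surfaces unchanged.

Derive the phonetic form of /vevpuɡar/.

/v/ — not in any rule's target class → [v].
/e/ (between /v/ and /v/) occurs before a voiced consonant → [eː] by rule 4.
/v/ (between /e/ and /p/): no rule targets it → [v].
/p/ (between /v/ and /u/): no rule targets it → [p].
/u/ meets the environment for rule 4 (before a voiced consonant) → [uː].
/ɡ/ (between /u/ and /a/) is in the target of rule 1 but the environment (word-finally) is not met → [ɡ].
/a/ (between /ɡ/ and /r/) occurs before a voiced consonant → [aː] by rule 4.
/r/ (word-final): no rule targets it → [r].

[veːvpuːɡaːr]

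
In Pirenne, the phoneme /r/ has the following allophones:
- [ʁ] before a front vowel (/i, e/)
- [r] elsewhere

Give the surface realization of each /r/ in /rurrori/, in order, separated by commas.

Occurrence 1 (position 1): no conditioning environment matches → elsewhere allophone [r].
Occurrence 2 (position 3): no conditioning environment matches → elsewhere allophone [r].
Occurrence 3 (position 4): no conditioning environment matches → elsewhere allophone [r].
Occurrence 4 (position 6): before a front vowel (/i, e/) → [ʁ].

[r], [r], [r], [ʁ]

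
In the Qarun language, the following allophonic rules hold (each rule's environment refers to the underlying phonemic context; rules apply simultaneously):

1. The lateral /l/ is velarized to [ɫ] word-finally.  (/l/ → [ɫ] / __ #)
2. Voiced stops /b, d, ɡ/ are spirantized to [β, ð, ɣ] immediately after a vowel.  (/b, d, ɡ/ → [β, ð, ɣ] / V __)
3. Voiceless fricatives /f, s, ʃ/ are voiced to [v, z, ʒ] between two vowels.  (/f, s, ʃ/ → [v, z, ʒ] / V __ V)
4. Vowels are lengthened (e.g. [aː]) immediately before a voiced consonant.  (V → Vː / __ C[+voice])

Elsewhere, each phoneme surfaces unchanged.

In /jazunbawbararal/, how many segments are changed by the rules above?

7

Segments that undergo a rule: /a/ → [aː] (rule 4); /u/ → [uː] (rule 4); /a/ → [aː] (rule 4); /a/ → [aː] (rule 4); /a/ → [aː] (rule 4); /a/ → [aː] (rule 4); /l/ → [ɫ] (rule 1).
All other segments surface unchanged.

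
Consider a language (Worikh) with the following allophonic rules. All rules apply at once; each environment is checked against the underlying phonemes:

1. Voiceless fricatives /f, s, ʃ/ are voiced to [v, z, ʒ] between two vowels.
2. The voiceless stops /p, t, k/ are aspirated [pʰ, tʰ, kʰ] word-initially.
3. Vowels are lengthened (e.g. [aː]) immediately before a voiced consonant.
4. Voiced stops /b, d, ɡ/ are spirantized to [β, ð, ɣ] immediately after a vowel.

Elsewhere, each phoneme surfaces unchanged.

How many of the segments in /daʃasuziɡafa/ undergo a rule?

6

Segments that undergo a rule: /ʃ/ → [ʒ] (rule 1); /s/ → [z] (rule 1); /u/ → [uː] (rule 3); /i/ → [iː] (rule 3); /ɡ/ → [ɣ] (rule 4); /f/ → [v] (rule 1).
All other segments surface unchanged.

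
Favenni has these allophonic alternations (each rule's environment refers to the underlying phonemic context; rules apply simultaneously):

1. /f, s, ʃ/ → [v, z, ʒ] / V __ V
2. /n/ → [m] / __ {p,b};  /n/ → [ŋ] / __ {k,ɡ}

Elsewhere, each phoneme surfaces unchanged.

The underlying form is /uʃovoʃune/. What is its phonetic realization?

[uʒovoʒune]

/u/ (word-initial) is unaffected → [u].
/ʃ/ (between /u/ and /o/): between two vowels, so rule 1 applies → [ʒ].
/o/ (between /ʃ/ and /v/) is unaffected → [o].
/v/ (between /o/ and /o/): no rule targets it → [v].
/o/ stays [o].
/ʃ/ meets the environment for rule 1 (between two vowels) → [ʒ].
/u/ stays [u].
/n/ (between /u/ and /e/): rule 2 targets it, but not before a labial or velar stop → unchanged [n].
/e/ stays [e].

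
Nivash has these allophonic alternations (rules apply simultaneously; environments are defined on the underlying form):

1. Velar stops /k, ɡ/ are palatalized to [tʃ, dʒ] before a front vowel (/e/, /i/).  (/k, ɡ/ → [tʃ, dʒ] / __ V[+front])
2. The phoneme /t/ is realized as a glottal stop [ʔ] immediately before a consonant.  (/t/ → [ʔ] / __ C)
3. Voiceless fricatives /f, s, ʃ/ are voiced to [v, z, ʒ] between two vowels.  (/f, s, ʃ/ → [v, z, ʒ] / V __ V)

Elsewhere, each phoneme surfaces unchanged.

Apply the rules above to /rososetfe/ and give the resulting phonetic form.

/r/ stays [r].
/o/ (between /r/ and /s/): no rule targets it → [o].
/s/ meets the environment for rule 3 (between two vowels) → [z].
/o/ — not in any rule's target class → [o].
/s/ meets the environment for rule 3 (between two vowels) → [z].
/e/ (between /s/ and /t/) is unaffected → [e].
/t/ (between /e/ and /f/) occurs immediately before a consonant → [ʔ] by rule 2.
/f/ (between /t/ and /e/) fails the environment for rule 3, so it stays [f].
/e/ — not in any rule's target class → [e].

[rozozeʔfe]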